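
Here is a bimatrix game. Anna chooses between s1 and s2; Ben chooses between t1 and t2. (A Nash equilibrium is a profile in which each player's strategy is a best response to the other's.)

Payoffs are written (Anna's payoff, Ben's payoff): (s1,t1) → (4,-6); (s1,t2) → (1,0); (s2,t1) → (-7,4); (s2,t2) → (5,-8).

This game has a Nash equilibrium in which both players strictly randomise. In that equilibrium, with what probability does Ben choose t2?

11/15

Let y be the probability that Ben plays t1. In a completely mixed equilibrium, Anna must be indifferent between s1 and s2.
Anna's expected payoff from s1 is 4y + (1−y); from s2 it is −7y + 5(1−y).
Setting these equal: 3y + 1 = −12y + 5, so y = 4/15.
Therefore Ben plays t2 with probability 1 − 4/15 = 11/15.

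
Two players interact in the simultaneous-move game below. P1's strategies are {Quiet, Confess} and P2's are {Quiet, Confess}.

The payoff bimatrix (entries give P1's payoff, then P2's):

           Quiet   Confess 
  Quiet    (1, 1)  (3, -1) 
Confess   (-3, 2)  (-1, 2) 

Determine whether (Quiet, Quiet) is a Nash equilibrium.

At (Quiet, Quiet), P1 earns 1; switching to Confess would give -3, so P1 has no profitable deviation.
P2 earns 1; switching to Confess would give -1, so P2 has no profitable deviation.
Neither player can gain by a unilateral deviation, so this profile is a Nash equilibrium.

Yes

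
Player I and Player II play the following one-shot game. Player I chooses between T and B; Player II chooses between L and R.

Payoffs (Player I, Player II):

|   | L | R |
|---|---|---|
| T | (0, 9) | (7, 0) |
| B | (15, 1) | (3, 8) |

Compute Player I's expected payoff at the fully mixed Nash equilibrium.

105/19

First find q, the probability Player II plays L, from Player I's indifference between T and B: 7(1−q) = 15q + 3(1−q), giving q = 4/19.
Since Player I is indifferent in equilibrium, Player I's expected payoff equals the payoff from either row against (4/19, 15/19). Using T: 7(15/19) = 105/19.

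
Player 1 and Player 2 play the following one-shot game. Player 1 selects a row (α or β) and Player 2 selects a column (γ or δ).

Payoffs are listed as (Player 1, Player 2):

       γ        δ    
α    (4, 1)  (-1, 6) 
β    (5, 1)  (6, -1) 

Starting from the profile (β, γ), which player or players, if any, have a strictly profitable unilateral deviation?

Player 1 at (β, γ) earns 5; deviating to α yields 4 — not better.
Player 2 earns 1; deviating to δ yields -1 — not better.
Neither player can strictly improve; the profile is a Nash equilibrium.

Neither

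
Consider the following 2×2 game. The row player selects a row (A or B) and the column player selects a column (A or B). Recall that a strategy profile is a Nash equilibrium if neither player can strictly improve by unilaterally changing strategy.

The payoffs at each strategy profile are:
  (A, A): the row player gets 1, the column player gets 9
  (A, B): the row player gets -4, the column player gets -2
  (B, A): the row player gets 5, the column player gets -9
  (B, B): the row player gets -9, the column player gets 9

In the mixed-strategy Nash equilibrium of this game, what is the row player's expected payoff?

-11/9

First find y, the probability the column player plays A, from the row player's indifference between A and B: y − 4(1−y) = 5y − 9(1−y), giving y = 5/9.
Since the row player is indifferent in equilibrium, the row player's expected payoff equals the payoff from either row against (5/9, 4/9). Using A: (5/9) − 4(4/9) = -11/9.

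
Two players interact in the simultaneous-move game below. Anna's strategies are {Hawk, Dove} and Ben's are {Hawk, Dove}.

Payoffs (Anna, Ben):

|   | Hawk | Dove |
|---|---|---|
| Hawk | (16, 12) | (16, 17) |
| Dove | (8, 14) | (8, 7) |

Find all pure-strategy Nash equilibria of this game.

(Hawk, Dove)

(Hawk, Hawk): Ben prefers Dove (17 > 12) — not an equilibrium.
(Hawk, Dove): Anna gets 16 ≥ 8 from Dove, and Ben gets 17 ≥ 12 from Hawk — Nash equilibrium.
(Dove, Hawk): Anna prefers Hawk (16 > 8) — not an equilibrium.
(Dove, Dove): Anna prefers Hawk (16 > 8); Ben prefers Hawk (14 > 7) — not an equilibrium.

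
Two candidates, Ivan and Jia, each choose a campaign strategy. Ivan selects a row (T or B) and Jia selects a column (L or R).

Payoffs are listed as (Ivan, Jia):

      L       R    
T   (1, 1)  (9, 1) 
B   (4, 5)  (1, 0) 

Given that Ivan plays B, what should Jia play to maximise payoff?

L

Against B, Jia earns 5 from L and 0 from R.
So L is the best response.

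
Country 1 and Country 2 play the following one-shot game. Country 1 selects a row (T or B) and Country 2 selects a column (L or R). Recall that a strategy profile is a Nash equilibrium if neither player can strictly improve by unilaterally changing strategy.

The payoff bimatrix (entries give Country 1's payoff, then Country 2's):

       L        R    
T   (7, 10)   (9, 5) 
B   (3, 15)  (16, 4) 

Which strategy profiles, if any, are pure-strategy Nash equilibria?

(T, L): Country 1 gets 7 ≥ 3 from B, and Country 2 gets 10 ≥ 5 from R — Nash equilibrium.
(T, R): Country 1 prefers B (16 > 9); Country 2 prefers L (10 > 5) — not an equilibrium.
(B, L): Country 1 prefers T (7 > 3) — not an equilibrium.
(B, R): Country 2 prefers L (15 > 4) — not an equilibrium.

(T, L)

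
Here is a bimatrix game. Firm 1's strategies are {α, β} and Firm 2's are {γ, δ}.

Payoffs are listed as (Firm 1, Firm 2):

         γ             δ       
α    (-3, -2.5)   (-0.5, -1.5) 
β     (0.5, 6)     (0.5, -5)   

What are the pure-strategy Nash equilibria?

(β, γ)

(α, γ): Firm 1 prefers β (0.5 > -3); Firm 2 prefers δ (-1.5 > -2.5) — not an equilibrium.
(α, δ): Firm 1 prefers β (0.5 > -0.5) — not an equilibrium.
(β, γ): Firm 1 gets 0.5 ≥ -3 from α, and Firm 2 gets 6 ≥ -5 from δ — Nash equilibrium.
(β, δ): Firm 2 prefers γ (6 > -5) — not an equilibrium.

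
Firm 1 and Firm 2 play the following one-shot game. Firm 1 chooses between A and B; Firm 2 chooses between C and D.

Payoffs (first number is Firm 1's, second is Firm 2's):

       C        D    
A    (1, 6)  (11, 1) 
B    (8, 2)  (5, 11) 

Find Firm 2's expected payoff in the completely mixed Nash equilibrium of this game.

First find p, the probability Firm 1 plays A, from Firm 2's indifference between C and D: 6p + 2(1−p) = p + 11(1−p), giving p = 9/14.
Since Firm 2 is indifferent in equilibrium, Firm 2's expected payoff equals the payoff from either column against (9/14, 5/14). Using C: 6(9/14) + 2(5/14) = 32/7.

32/7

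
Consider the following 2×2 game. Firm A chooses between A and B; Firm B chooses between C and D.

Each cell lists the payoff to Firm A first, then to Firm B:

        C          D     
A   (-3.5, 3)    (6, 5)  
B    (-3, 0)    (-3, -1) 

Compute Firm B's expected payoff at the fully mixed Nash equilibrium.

First find p, the probability Firm A plays A, from Firm B's indifference between C and D: 3p = 5p − (1−p), giving p = 1/3.
Since Firm B is indifferent in equilibrium, Firm B's expected payoff equals the payoff from either column against (1/3, 2/3). Using C: 3(1/3) = 1.

1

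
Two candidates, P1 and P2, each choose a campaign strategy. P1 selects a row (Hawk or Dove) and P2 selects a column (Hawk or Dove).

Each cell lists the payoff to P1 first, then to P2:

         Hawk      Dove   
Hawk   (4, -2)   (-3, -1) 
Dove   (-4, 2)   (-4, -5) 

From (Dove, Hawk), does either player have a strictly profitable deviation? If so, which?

P1 at (Dove, Hawk) earns -4; deviating to Hawk yields 4 — a strict improvement.
P2 earns 2; deviating to Dove yields -5 — not better.
Only P1 has a strictly profitable deviation.

P1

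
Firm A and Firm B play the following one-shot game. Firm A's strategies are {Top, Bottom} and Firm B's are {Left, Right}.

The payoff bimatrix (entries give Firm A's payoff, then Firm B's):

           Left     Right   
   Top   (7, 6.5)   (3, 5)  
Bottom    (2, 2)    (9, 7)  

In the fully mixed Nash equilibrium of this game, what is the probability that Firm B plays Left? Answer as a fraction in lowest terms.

Let y be the probability that Firm B plays Left. In a completely mixed equilibrium, Firm A must be indifferent between Top and Bottom.
Firm A's expected payoff from Top is 7y + 3(1−y); from Bottom it is 2y + 9(1−y).
Setting these equal: 4y + 3 = −7y + 9, so y = 6/11.

6/11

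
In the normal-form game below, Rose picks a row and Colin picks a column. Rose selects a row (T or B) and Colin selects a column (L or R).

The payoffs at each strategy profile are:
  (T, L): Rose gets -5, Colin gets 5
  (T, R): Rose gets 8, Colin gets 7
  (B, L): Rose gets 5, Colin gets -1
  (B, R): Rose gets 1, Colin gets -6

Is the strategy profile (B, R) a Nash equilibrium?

No

At (B, R), Rose earns 1; switching to T would give 8, so Rose would deviate.
Colin earns -6; switching to L would give -1, so Colin would deviate.
Since at least one player can profitably deviate, this is not a Nash equilibrium.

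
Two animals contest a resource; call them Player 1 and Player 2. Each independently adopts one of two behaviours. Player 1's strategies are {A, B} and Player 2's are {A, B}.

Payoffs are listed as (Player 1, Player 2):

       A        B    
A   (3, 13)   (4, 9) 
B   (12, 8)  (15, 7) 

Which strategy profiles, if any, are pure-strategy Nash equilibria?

(B, A)

(A, A): Player 1 prefers B (12 > 3) — not an equilibrium.
(A, B): Player 1 prefers B (15 > 4); Player 2 prefers A (13 > 9) — not an equilibrium.
(B, A): Player 1 gets 12 ≥ 3 from A, and Player 2 gets 8 ≥ 7 from B — Nash equilibrium.
(B, B): Player 2 prefers A (8 > 7) — not an equilibrium.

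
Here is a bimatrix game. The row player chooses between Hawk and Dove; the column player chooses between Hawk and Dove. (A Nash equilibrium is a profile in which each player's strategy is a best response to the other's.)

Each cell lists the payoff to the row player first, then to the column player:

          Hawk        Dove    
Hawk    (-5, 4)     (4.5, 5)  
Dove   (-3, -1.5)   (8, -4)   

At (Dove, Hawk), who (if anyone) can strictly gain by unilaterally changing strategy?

Neither

The row player at (Dove, Hawk) earns -3; deviating to Hawk yields -5 — not better.
The column player earns -1.5; deviating to Dove yields -4 — not better.
Neither player can strictly improve; the profile is a Nash equilibrium.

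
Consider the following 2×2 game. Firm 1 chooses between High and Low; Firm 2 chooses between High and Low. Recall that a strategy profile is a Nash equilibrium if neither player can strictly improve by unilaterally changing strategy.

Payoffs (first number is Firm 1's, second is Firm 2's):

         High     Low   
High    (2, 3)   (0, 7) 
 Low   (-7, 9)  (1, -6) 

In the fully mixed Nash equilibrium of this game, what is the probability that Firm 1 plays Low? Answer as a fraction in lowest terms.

4/19

Let r be the probability that Firm 1 plays High. In a completely mixed equilibrium, Firm 2 must be indifferent between High and Low.
Firm 2's expected payoff from High is 3r + 9(1−r); from Low it is 7r − 6(1−r).
Setting these equal: −6r + 9 = 13r − 6, so r = 15/19.
Therefore Firm 1 plays Low with probability 1 − 15/19 = 4/19.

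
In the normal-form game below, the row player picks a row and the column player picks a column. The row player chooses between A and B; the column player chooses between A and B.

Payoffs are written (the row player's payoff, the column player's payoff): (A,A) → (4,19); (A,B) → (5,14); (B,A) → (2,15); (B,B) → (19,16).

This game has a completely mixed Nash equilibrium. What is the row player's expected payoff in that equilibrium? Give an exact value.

33/8

First find q, the probability the column player plays A, from the row player's indifference between A and B: 4q + 5(1−q) = 2q + 19(1−q), giving q = 7/8.
Since the row player is indifferent in equilibrium, the row player's expected payoff equals the payoff from either row against (7/8, 1/8). Using A: 4(7/8) + 5(1/8) = 33/8.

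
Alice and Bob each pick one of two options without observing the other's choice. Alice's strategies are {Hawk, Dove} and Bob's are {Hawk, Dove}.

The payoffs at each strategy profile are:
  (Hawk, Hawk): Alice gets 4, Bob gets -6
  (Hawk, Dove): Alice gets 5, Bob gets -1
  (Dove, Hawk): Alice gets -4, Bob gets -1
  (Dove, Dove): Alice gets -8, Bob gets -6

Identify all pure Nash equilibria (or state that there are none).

(Hawk, Dove)

(Hawk, Hawk): Bob prefers Dove (-1 > -6) — not an equilibrium.
(Hawk, Dove): Alice gets 5 ≥ -8 from Dove, and Bob gets -1 ≥ -6 from Hawk — Nash equilibrium.
(Dove, Hawk): Alice prefers Hawk (4 > -4) — not an equilibrium.
(Dove, Dove): Alice prefers Hawk (5 > -8); Bob prefers Hawk (-1 > -6) — not an equilibrium.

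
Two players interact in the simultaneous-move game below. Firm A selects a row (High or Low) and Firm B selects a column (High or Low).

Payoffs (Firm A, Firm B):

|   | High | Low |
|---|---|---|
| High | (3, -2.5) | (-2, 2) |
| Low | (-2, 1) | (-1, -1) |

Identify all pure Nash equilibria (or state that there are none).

none

(High, High): Firm B prefers Low (2 > -2.5) — not an equilibrium.
(High, Low): Firm A prefers Low (-1 > -2) — not an equilibrium.
(Low, High): Firm A prefers High (3 > -2) — not an equilibrium.
(Low, Low): Firm B prefers High (1 > -1) — not an equilibrium.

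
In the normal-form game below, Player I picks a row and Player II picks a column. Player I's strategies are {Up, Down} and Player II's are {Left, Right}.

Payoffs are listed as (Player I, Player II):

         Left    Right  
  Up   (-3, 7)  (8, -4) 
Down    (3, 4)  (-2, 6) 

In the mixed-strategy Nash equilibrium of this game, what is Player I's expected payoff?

First find y, the probability Player II plays Left, from Player I's indifference between Up and Down: −3y + 8(1−y) = 3y − 2(1−y), giving y = 5/8.
Since Player I is indifferent in equilibrium, Player I's expected payoff equals the payoff from either row against (5/8, 3/8). Using Up: −3(5/8) + 8(3/8) = 9/8.

9/8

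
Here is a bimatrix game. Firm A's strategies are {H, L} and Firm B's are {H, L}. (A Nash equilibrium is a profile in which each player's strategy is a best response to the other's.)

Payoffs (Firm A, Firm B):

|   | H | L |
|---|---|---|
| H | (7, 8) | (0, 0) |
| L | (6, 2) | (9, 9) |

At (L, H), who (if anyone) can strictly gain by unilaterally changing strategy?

Both

Firm A at (L, H) earns 6; deviating to H yields 7 — a strict improvement.
Firm B earns 2; deviating to L yields 9 — a strict improvement.
Both Firm A and Firm B have strictly profitable deviations.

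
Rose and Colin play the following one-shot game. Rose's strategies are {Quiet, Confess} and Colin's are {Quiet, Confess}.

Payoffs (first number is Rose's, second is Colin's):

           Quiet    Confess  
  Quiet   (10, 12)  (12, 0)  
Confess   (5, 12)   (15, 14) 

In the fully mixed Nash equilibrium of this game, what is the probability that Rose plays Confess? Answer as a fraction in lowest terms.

6/7

Let p be the probability that Rose plays Quiet. In a completely mixed equilibrium, Colin must be indifferent between Quiet and Confess.
Colin's expected payoff from Quiet is 12p + 12(1−p); from Confess it is 14(1−p).
Setting these equal: 12 = −14p + 14, so p = 1/7.
Therefore Rose plays Confess with probability 1 − 1/7 = 6/7.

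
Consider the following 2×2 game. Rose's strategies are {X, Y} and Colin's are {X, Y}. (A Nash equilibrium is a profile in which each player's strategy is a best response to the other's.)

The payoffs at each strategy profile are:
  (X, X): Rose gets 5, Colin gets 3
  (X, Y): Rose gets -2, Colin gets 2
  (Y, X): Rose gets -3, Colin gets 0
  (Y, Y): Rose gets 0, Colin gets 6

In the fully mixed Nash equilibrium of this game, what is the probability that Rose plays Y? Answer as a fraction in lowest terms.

1/7

Let x be the probability that Rose plays X. In a completely mixed equilibrium, Colin must be indifferent between X and Y.
Colin's expected payoff from X is 3x; from Y it is 2x + 6(1−x).
Setting these equal: 3x = −4x + 6, so x = 6/7.
Therefore Rose plays Y with probability 1 − 6/7 = 1/7.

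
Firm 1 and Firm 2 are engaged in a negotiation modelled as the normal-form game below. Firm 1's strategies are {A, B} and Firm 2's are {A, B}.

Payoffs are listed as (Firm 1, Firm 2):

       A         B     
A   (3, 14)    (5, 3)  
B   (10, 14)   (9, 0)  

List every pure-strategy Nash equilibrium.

(A, A): Firm 1 prefers B (10 > 3) — not an equilibrium.
(A, B): Firm 1 prefers B (9 > 5); Firm 2 prefers A (14 > 3) — not an equilibrium.
(B, A): Firm 1 gets 10 ≥ 3 from A, and Firm 2 gets 14 ≥ 0 from B — Nash equilibrium.
(B, B): Firm 2 prefers A (14 > 0) — not an equilibrium.

(B, A)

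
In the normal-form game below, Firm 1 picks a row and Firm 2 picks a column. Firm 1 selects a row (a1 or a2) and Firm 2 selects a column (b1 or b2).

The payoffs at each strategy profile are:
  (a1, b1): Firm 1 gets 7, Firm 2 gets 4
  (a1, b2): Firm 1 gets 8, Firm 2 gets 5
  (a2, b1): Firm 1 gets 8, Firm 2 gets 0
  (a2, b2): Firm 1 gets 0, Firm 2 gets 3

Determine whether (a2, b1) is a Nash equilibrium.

At (a2, b1), Firm 1 earns 8; switching to a1 would give 7, so Firm 1 has no profitable deviation.
Firm 2 earns 0; switching to b2 would give 3, so Firm 2 would deviate.
Since at least one player can profitably deviate, this is not a Nash equilibrium.

No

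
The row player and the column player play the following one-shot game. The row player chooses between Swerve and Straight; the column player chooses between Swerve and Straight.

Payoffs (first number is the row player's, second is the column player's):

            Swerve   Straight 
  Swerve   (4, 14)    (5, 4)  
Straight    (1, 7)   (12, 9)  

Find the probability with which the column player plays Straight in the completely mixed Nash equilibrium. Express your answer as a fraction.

3/10

Let q be the probability that the column player plays Swerve. In a completely mixed equilibrium, the row player must be indifferent between Swerve and Straight.
The row player's expected payoff from Swerve is 4q + 5(1−q); from Straight it is q + 12(1−q).
Setting these equal: −q + 5 = −11q + 12, so q = 7/10.
Therefore the column player plays Straight with probability 1 − 7/10 = 3/10.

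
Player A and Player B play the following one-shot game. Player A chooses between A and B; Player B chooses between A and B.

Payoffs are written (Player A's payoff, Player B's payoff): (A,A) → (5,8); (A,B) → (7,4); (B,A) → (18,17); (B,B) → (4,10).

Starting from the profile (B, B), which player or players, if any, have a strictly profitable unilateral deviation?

Both

Player A at (B, B) earns 4; deviating to A yields 7 — a strict improvement.
Player B earns 10; deviating to A yields 17 — a strict improvement.
Both Player A and Player B have strictly profitable deviations.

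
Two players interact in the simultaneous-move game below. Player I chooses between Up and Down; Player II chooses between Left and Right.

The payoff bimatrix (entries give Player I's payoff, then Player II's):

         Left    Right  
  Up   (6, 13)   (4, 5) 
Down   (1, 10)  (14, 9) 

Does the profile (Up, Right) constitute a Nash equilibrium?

No

At (Up, Right), Player I earns 4; switching to Down would give 14, so Player I would deviate.
Player II earns 5; switching to Left would give 13, so Player II would deviate.
Since at least one player can profitably deviate, this is not a Nash equilibrium.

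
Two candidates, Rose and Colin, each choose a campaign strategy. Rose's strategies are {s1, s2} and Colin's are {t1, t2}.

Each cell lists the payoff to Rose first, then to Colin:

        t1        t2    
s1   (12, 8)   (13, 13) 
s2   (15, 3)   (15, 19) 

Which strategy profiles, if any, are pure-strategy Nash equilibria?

(s2, t2)

(s1, t1): Rose prefers s2 (15 > 12); Colin prefers t2 (13 > 8) — not an equilibrium.
(s1, t2): Rose prefers s2 (15 > 13) — not an equilibrium.
(s2, t1): Colin prefers t2 (19 > 3) — not an equilibrium.
(s2, t2): Rose gets 15 ≥ 13 from s1, and Colin gets 19 ≥ 3 from t1 — Nash equilibrium.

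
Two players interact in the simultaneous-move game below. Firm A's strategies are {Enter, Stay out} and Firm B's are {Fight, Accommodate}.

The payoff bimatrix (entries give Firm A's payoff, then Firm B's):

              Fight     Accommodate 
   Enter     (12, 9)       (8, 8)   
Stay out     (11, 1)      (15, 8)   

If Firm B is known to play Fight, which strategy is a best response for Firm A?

Against Fight, Firm A earns 12 from Enter and 11 from Stay out.
So Enter is the best response.

Enter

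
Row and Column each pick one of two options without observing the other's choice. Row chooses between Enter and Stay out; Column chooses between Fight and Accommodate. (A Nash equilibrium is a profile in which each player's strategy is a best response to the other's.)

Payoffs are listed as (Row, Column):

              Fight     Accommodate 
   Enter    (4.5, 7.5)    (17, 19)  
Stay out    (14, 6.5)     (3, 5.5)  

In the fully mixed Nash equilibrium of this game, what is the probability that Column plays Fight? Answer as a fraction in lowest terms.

28/47

Let q be the probability that Column plays Fight. In a completely mixed equilibrium, Row must be indifferent between Enter and Stay out.
Row's expected payoff from Enter is 4.5q + 17(1−q); from Stay out it is 14q + 3(1−q).
Setting these equal: −12.5q + 17 = 11q + 3, so q = 28/47.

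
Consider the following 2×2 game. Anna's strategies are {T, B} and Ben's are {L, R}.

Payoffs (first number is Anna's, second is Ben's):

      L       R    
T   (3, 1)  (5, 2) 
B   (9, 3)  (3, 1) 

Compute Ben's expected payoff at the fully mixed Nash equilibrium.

First find x, the probability Anna plays T, from Ben's indifference between L and R: x + 3(1−x) = 2x + (1−x), giving x = 2/3.
Since Ben is indifferent in equilibrium, Ben's expected payoff equals the payoff from either column against (2/3, 1/3). Using L: (2/3) + 3(1/3) = 5/3.

5/3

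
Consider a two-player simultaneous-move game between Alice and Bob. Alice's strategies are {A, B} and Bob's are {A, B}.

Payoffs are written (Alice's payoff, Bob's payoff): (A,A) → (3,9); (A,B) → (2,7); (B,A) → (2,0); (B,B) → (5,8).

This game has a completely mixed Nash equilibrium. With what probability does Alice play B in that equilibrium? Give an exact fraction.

Let p be the probability that Alice plays A. In a completely mixed equilibrium, Bob must be indifferent between A and B.
Bob's expected payoff from A is 9p; from B it is 7p + 8(1−p).
Setting these equal: 9p = −p + 8, so p = 4/5.
Therefore Alice plays B with probability 1 − 4/5 = 1/5.

1/5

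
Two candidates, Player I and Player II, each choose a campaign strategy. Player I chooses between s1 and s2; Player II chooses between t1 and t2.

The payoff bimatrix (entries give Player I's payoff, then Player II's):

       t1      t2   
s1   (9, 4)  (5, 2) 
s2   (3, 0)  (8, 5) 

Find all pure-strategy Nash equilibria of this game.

(s1, t1) and (s2, t2)

(s1, t1): Player I gets 9 ≥ 3 from s2, and Player II gets 4 ≥ 2 from t2 — Nash equilibrium.
(s1, t2): Player I prefers s2 (8 > 5); Player II prefers t1 (4 > 2) — not an equilibrium.
(s2, t1): Player I prefers s1 (9 > 3); Player II prefers t2 (5 > 0) — not an equilibrium.
(s2, t2): Player I gets 8 ≥ 5 from s1, and Player II gets 5 ≥ 0 from t1 — Nash equilibrium.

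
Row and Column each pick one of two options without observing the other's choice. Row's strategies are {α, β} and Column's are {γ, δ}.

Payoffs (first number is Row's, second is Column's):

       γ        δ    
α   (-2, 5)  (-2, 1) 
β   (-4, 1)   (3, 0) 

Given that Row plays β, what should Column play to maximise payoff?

Against β, Column earns 1 from γ and 0 from δ.
So γ is the best response.

γ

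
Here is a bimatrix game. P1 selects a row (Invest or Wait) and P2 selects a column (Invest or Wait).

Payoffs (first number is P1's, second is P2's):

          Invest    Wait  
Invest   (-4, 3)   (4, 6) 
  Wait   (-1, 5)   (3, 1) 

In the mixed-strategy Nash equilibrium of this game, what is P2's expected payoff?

27/7

First find p, the probability P1 plays Invest, from P2's indifference between Invest and Wait: 3p + 5(1−p) = 6p + (1−p), giving p = 4/7.
Since P2 is indifferent in equilibrium, P2's expected payoff equals the payoff from either column against (4/7, 3/7). Using Invest: 3(4/7) + 5(3/7) = 27/7.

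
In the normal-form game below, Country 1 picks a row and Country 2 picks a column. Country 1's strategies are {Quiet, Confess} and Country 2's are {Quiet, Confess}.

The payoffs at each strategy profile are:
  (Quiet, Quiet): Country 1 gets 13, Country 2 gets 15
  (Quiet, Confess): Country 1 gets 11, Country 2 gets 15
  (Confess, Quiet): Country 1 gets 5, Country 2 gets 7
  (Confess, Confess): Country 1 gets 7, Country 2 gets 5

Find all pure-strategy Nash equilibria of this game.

(Quiet, Quiet): Country 1 gets 13 ≥ 5 from Confess, and Country 2 gets 15 ≥ 15 from Confess — Nash equilibrium.
(Quiet, Confess): Country 1 gets 11 ≥ 7 from Confess, and Country 2 gets 15 ≥ 15 from Quiet — Nash equilibrium.
(Confess, Quiet): Country 1 prefers Quiet (13 > 5) — not an equilibrium.
(Confess, Confess): Country 1 prefers Quiet (11 > 7); Country 2 prefers Quiet (7 > 5) — not an equilibrium.

(Quiet, Quiet) and (Quiet, Confess)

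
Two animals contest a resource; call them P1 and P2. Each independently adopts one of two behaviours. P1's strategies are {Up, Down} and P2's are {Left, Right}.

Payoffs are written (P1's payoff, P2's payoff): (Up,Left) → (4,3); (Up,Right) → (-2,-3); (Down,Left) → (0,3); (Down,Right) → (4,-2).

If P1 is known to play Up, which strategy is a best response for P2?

Left

Against Up, P2 earns 3 from Left and -3 from Right.
So Left is the best response.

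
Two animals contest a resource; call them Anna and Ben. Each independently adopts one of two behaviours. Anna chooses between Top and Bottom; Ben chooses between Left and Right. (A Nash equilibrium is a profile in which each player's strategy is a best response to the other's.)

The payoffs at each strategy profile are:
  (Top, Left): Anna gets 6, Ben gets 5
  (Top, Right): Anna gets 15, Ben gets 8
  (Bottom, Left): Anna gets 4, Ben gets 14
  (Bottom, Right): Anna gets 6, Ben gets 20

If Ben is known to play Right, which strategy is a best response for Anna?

Top

Against Right, Anna earns 15 from Top and 6 from Bottom.
So Top is the best response.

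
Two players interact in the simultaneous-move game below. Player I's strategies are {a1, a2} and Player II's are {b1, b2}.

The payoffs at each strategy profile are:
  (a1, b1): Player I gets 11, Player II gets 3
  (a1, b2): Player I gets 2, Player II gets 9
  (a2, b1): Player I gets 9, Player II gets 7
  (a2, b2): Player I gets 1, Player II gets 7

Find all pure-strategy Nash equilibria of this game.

(a1, b1): Player II prefers b2 (9 > 3) — not an equilibrium.
(a1, b2): Player I gets 2 ≥ 1 from a2, and Player II gets 9 ≥ 3 from b1 — Nash equilibrium.
(a2, b1): Player I prefers a1 (11 > 9) — not an equilibrium.
(a2, b2): Player I prefers a1 (2 > 1) — not an equilibrium.

(a1, b2)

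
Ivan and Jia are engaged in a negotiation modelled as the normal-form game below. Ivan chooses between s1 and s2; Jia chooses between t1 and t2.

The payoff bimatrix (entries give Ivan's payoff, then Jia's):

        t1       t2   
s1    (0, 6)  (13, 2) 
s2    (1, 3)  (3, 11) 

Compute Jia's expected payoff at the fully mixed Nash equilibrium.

First find p, the probability Ivan plays s1, from Jia's indifference between t1 and t2: 6p + 3(1−p) = 2p + 11(1−p), giving p = 2/3.
Since Jia is indifferent in equilibrium, Jia's expected payoff equals the payoff from either column against (2/3, 1/3). Using t1: 6(2/3) + 3(1/3) = 5.

5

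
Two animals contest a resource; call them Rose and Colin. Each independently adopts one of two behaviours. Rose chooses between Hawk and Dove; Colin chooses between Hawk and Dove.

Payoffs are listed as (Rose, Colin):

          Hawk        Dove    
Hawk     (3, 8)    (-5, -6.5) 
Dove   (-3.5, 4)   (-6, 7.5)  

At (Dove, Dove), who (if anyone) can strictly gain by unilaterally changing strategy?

Rose

Rose at (Dove, Dove) earns -6; deviating to Hawk yields -5 — a strict improvement.
Colin earns 7.5; deviating to Hawk yields 4 — not better.
Only Rose has a strictly profitable deviation.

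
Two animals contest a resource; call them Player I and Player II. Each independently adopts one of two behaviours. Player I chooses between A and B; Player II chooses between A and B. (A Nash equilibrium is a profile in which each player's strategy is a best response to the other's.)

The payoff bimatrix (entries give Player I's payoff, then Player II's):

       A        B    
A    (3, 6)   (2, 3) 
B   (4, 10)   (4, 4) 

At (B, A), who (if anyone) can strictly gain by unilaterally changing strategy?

Neither

Player I at (B, A) earns 4; deviating to A yields 3 — not better.
Player II earns 10; deviating to B yields 4 — not better.
Neither player can strictly improve; the profile is a Nash equilibrium.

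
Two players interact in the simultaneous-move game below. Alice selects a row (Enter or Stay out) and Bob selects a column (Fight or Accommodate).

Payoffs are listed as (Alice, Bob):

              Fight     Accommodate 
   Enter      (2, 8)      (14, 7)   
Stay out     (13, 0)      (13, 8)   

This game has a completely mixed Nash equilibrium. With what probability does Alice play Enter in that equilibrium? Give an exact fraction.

Let r be the probability that Alice plays Enter. In a completely mixed equilibrium, Bob must be indifferent between Fight and Accommodate.
Bob's expected payoff from Fight is 8r; from Accommodate it is 7r + 8(1−r).
Setting these equal: 8r = −r + 8, so r = 8/9.

8/9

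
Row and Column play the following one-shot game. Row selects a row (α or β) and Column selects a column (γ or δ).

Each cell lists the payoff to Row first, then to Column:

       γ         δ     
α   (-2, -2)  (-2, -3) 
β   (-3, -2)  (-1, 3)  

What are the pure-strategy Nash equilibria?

(α, γ): Row gets -2 ≥ -3 from β, and Column gets -2 ≥ -3 from δ — Nash equilibrium.
(α, δ): Row prefers β (-1 > -2); Column prefers γ (-2 > -3) — not an equilibrium.
(β, γ): Row prefers α (-2 > -3); Column prefers δ (3 > -2) — not an equilibrium.
(β, δ): Row gets -1 ≥ -2 from α, and Column gets 3 ≥ -2 from γ — Nash equilibrium.

(α, γ) and (β, δ)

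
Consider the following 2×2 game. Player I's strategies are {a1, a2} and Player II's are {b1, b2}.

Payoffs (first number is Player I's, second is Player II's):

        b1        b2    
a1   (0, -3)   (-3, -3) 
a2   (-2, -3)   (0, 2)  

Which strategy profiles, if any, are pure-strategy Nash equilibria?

(a1, b1) and (a2, b2)

(a1, b1): Player I gets 0 ≥ -2 from a2, and Player II gets -3 ≥ -3 from b2 — Nash equilibrium.
(a1, b2): Player I prefers a2 (0 > -3) — not an equilibrium.
(a2, b1): Player I prefers a1 (0 > -2); Player II prefers b2 (2 > -3) — not an equilibrium.
(a2, b2): Player I gets 0 ≥ -3 from a1, and Player II gets 2 ≥ -3 from b1 — Nash equilibrium.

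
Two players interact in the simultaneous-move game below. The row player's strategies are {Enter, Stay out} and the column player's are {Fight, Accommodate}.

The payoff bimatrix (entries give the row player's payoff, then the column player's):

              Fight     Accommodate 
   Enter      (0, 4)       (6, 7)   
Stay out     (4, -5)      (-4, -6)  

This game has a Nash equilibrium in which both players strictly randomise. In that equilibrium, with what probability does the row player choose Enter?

Let p be the probability that the row player plays Enter. In a completely mixed equilibrium, the column player must be indifferent between Fight and Accommodate.
The column player's expected payoff from Fight is 4p − 5(1−p); from Accommodate it is 7p − 6(1−p).
Setting these equal: 9p − 5 = 13p − 6, so p = 1/4.

1/4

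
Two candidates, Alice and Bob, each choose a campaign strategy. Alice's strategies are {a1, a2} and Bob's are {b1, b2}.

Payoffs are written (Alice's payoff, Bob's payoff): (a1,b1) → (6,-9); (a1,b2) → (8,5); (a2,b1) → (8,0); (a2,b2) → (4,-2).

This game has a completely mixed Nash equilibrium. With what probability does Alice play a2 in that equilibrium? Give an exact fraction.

7/8

Let p be the probability that Alice plays a1. In a completely mixed equilibrium, Bob must be indifferent between b1 and b2.
Bob's expected payoff from b1 is −9p; from b2 it is 5p − 2(1−p).
Setting these equal: −9p = 7p − 2, so p = 1/8.
Therefore Alice plays a2 with probability 1 − 1/8 = 7/8.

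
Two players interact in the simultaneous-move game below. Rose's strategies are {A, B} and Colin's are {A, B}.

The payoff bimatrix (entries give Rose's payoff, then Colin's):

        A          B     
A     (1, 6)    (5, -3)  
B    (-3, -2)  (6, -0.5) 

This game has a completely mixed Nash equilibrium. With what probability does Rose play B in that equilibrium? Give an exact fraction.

6/7

Let p be the probability that Rose plays A. In a completely mixed equilibrium, Colin must be indifferent between A and B.
Colin's expected payoff from A is 6p − 2(1−p); from B it is −3p − 0.5(1−p).
Setting these equal: 8p − 2 = −2.5p − 0.5, so p = 1/7.
Therefore Rose plays B with probability 1 − 1/7 = 6/7.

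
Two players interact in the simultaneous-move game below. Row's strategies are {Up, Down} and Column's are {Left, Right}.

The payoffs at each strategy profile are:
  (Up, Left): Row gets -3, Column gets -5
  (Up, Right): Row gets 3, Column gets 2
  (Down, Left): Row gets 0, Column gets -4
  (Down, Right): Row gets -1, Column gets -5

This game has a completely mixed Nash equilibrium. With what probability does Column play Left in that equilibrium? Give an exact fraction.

4/7

Let q be the probability that Column plays Left. In a completely mixed equilibrium, Row must be indifferent between Up and Down.
Row's expected payoff from Up is −3q + 3(1−q); from Down it is −(1−q).
Setting these equal: −6q + 3 = q − 1, so q = 4/7.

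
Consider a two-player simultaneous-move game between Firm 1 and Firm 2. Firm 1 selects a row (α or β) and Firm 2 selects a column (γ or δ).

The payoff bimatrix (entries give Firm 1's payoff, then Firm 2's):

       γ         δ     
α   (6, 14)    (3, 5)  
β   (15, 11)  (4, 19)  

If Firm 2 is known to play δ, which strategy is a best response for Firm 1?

Against δ, Firm 1 earns 3 from α and 4 from β.
So β is the best response.

β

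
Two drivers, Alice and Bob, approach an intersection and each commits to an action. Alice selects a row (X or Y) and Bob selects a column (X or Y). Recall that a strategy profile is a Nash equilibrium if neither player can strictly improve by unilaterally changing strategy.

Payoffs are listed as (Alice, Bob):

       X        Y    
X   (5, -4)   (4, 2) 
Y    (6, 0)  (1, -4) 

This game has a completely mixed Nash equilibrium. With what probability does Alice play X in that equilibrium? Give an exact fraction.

2/5

Let x be the probability that Alice plays X. In a completely mixed equilibrium, Bob must be indifferent between X and Y.
Bob's expected payoff from X is −4x; from Y it is 2x − 4(1−x).
Setting these equal: −4x = 6x − 4, so x = 2/5.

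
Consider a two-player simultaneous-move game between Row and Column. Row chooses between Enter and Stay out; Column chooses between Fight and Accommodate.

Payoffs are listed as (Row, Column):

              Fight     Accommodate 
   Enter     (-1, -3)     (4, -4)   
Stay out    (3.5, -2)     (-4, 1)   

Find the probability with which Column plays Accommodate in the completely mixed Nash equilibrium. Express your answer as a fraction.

Let y be the probability that Column plays Fight. In a completely mixed equilibrium, Row must be indifferent between Enter and Stay out.
Row's expected payoff from Enter is −y + 4(1−y); from Stay out it is 3.5y − 4(1−y).
Setting these equal: −5y + 4 = 7.5y − 4, so y = 16/25.
Therefore Column plays Accommodate with probability 1 − 16/25 = 9/25.

9/25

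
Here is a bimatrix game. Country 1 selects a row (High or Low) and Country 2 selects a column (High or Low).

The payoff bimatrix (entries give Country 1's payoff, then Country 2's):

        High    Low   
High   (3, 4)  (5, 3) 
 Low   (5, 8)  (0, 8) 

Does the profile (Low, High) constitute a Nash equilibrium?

Yes

At (Low, High), Country 1 earns 5; switching to High would give 3, so Country 1 has no profitable deviation.
Country 2 earns 8; switching to Low would give 8, so Country 2 has no profitable deviation.
Neither player can gain by a unilateral deviation, so this profile is a Nash equilibrium.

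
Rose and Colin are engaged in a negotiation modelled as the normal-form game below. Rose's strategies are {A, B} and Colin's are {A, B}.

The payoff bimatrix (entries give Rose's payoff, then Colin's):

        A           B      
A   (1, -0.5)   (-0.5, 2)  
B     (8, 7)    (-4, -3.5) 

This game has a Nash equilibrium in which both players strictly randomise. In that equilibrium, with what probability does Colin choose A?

1/3

Let c be the probability that Colin plays A. In a completely mixed equilibrium, Rose must be indifferent between A and B.
Rose's expected payoff from A is c − 0.5(1−c); from B it is 8c − 4(1−c).
Setting these equal: 1.5c − 0.5 = 12c − 4, so c = 1/3.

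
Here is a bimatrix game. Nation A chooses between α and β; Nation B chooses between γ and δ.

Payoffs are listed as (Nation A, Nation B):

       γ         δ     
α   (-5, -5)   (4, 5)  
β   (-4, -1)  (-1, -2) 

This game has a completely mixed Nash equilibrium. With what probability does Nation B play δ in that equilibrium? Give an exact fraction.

1/6

Let q be the probability that Nation B plays γ. In a completely mixed equilibrium, Nation A must be indifferent between α and β.
Nation A's expected payoff from α is −5q + 4(1−q); from β it is −4q − (1−q).
Setting these equal: −9q + 4 = −3q − 1, so q = 5/6.
Therefore Nation B plays δ with probability 1 − 5/6 = 1/6.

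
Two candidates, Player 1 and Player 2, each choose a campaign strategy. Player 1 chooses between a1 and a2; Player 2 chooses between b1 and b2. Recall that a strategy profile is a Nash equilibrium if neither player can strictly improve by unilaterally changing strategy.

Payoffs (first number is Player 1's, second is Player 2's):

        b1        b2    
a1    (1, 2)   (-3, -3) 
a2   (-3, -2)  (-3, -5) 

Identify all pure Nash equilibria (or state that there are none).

(a1, b1)

(a1, b1): Player 1 gets 1 ≥ -3 from a2, and Player 2 gets 2 ≥ -3 from b2 — Nash equilibrium.
(a1, b2): Player 2 prefers b1 (2 > -3) — not an equilibrium.
(a2, b1): Player 1 prefers a1 (1 > -3) — not an equilibrium.
(a2, b2): Player 2 prefers b1 (-2 > -5) — not an equilibrium.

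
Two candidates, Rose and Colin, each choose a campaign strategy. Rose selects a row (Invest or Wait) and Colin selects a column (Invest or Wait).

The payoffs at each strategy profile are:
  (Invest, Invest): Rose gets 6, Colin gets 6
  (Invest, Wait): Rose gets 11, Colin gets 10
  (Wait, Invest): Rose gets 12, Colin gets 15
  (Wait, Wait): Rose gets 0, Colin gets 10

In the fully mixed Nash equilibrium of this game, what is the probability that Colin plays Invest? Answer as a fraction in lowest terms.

Let q be the probability that Colin plays Invest. In a completely mixed equilibrium, Rose must be indifferent between Invest and Wait.
Rose's expected payoff from Invest is 6q + 11(1−q); from Wait it is 12q.
Setting these equal: −5q + 11 = 12q, so q = 11/17.

11/17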